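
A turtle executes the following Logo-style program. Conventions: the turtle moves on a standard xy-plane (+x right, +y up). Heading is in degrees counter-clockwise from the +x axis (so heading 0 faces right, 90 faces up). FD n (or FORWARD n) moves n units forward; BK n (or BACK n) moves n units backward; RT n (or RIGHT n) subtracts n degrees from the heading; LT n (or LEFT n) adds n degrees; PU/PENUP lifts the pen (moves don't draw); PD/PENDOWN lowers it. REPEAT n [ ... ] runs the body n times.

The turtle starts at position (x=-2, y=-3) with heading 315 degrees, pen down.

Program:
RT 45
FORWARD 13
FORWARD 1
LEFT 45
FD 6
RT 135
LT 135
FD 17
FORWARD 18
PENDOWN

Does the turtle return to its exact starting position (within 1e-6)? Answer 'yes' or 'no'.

Answer: no

Derivation:
Executing turtle program step by step:
Start: pos=(-2,-3), heading=315, pen down
RT 45: heading 315 -> 270
FD 13: (-2,-3) -> (-2,-16) [heading=270, draw]
FD 1: (-2,-16) -> (-2,-17) [heading=270, draw]
LT 45: heading 270 -> 315
FD 6: (-2,-17) -> (2.243,-21.243) [heading=315, draw]
RT 135: heading 315 -> 180
LT 135: heading 180 -> 315
FD 17: (2.243,-21.243) -> (14.263,-33.263) [heading=315, draw]
FD 18: (14.263,-33.263) -> (26.991,-45.991) [heading=315, draw]
PD: pen down
Final: pos=(26.991,-45.991), heading=315, 5 segment(s) drawn

Start position: (-2, -3)
Final position: (26.991, -45.991)
Distance = 51.853; >= 1e-6 -> NOT closed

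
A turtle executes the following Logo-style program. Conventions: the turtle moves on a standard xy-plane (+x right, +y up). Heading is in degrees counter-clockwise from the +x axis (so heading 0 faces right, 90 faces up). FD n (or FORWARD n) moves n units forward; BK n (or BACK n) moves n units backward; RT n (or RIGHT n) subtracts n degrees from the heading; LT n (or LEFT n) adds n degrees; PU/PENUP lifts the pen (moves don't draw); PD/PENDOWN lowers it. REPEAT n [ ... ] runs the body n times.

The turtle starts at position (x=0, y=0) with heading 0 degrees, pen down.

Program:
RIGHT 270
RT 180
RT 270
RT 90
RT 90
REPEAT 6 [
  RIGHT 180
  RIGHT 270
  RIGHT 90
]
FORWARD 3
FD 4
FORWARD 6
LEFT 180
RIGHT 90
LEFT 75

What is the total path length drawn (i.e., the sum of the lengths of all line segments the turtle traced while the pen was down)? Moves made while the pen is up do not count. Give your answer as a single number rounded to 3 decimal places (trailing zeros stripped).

Executing turtle program step by step:
Start: pos=(0,0), heading=0, pen down
RT 270: heading 0 -> 90
RT 180: heading 90 -> 270
RT 270: heading 270 -> 0
RT 90: heading 0 -> 270
RT 90: heading 270 -> 180
REPEAT 6 [
  -- iteration 1/6 --
  RT 180: heading 180 -> 0
  RT 270: heading 0 -> 90
  RT 90: heading 90 -> 0
  -- iteration 2/6 --
  RT 180: heading 0 -> 180
  RT 270: heading 180 -> 270
  RT 90: heading 270 -> 180
  -- iteration 3/6 --
  RT 180: heading 180 -> 0
  RT 270: heading 0 -> 90
  RT 90: heading 90 -> 0
  -- iteration 4/6 --
  RT 180: heading 0 -> 180
  RT 270: heading 180 -> 270
  RT 90: heading 270 -> 180
  -- iteration 5/6 --
  RT 180: heading 180 -> 0
  RT 270: heading 0 -> 90
  RT 90: heading 90 -> 0
  -- iteration 6/6 --
  RT 180: heading 0 -> 180
  RT 270: heading 180 -> 270
  RT 90: heading 270 -> 180
]
FD 3: (0,0) -> (-3,0) [heading=180, draw]
FD 4: (-3,0) -> (-7,0) [heading=180, draw]
FD 6: (-7,0) -> (-13,0) [heading=180, draw]
LT 180: heading 180 -> 0
RT 90: heading 0 -> 270
LT 75: heading 270 -> 345
Final: pos=(-13,0), heading=345, 3 segment(s) drawn

Segment lengths:
  seg 1: (0,0) -> (-3,0), length = 3
  seg 2: (-3,0) -> (-7,0), length = 4
  seg 3: (-7,0) -> (-13,0), length = 6
Total = 13

Answer: 13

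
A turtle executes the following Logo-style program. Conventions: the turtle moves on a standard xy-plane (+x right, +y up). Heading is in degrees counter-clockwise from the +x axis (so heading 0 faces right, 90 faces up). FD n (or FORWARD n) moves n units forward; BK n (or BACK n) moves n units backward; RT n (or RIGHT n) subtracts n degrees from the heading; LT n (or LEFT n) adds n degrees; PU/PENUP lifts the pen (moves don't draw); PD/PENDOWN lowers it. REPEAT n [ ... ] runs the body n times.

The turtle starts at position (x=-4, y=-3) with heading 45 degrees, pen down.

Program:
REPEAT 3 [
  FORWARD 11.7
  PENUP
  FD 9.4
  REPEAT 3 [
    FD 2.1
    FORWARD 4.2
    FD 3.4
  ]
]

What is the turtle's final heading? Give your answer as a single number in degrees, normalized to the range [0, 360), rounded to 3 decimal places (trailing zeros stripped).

Executing turtle program step by step:
Start: pos=(-4,-3), heading=45, pen down
REPEAT 3 [
  -- iteration 1/3 --
  FD 11.7: (-4,-3) -> (4.273,5.273) [heading=45, draw]
  PU: pen up
  FD 9.4: (4.273,5.273) -> (10.92,11.92) [heading=45, move]
  REPEAT 3 [
    -- iteration 1/3 --
    FD 2.1: (10.92,11.92) -> (12.405,13.405) [heading=45, move]
    FD 4.2: (12.405,13.405) -> (15.375,16.375) [heading=45, move]
    FD 3.4: (15.375,16.375) -> (17.779,18.779) [heading=45, move]
    -- iteration 2/3 --
    FD 2.1: (17.779,18.779) -> (19.264,20.264) [heading=45, move]
    FD 4.2: (19.264,20.264) -> (22.234,23.234) [heading=45, move]
    FD 3.4: (22.234,23.234) -> (24.638,25.638) [heading=45, move]
    -- iteration 3/3 --
    FD 2.1: (24.638,25.638) -> (26.123,27.123) [heading=45, move]
    FD 4.2: (26.123,27.123) -> (29.093,30.093) [heading=45, move]
    FD 3.4: (29.093,30.093) -> (31.497,32.497) [heading=45, move]
  ]
  -- iteration 2/3 --
  FD 11.7: (31.497,32.497) -> (39.77,40.77) [heading=45, move]
  PU: pen up
  FD 9.4: (39.77,40.77) -> (46.417,47.417) [heading=45, move]
  REPEAT 3 [
    -- iteration 1/3 --
    FD 2.1: (46.417,47.417) -> (47.902,48.902) [heading=45, move]
    FD 4.2: (47.902,48.902) -> (50.871,51.871) [heading=45, move]
    FD 3.4: (50.871,51.871) -> (53.276,54.276) [heading=45, move]
    -- iteration 2/3 --
    FD 2.1: (53.276,54.276) -> (54.761,55.761) [heading=45, move]
    FD 4.2: (54.761,55.761) -> (57.73,58.73) [heading=45, move]
    FD 3.4: (57.73,58.73) -> (60.135,61.135) [heading=45, move]
    -- iteration 3/3 --
    FD 2.1: (60.135,61.135) -> (61.62,62.62) [heading=45, move]
    FD 4.2: (61.62,62.62) -> (64.589,65.589) [heading=45, move]
    FD 3.4: (64.589,65.589) -> (66.994,67.994) [heading=45, move]
  ]
  -- iteration 3/3 --
  FD 11.7: (66.994,67.994) -> (75.267,76.267) [heading=45, move]
  PU: pen up
  FD 9.4: (75.267,76.267) -> (81.913,82.913) [heading=45, move]
  REPEAT 3 [
    -- iteration 1/3 --
    FD 2.1: (81.913,82.913) -> (83.398,84.398) [heading=45, move]
    FD 4.2: (83.398,84.398) -> (86.368,87.368) [heading=45, move]
    FD 3.4: (86.368,87.368) -> (88.772,89.772) [heading=45, move]
    -- iteration 2/3 --
    FD 2.1: (88.772,89.772) -> (90.257,91.257) [heading=45, move]
    FD 4.2: (90.257,91.257) -> (93.227,94.227) [heading=45, move]
    FD 3.4: (93.227,94.227) -> (95.631,96.631) [heading=45, move]
    -- iteration 3/3 --
    FD 2.1: (95.631,96.631) -> (97.116,98.116) [heading=45, move]
    FD 4.2: (97.116,98.116) -> (100.086,101.086) [heading=45, move]
    FD 3.4: (100.086,101.086) -> (102.49,103.49) [heading=45, move]
  ]
]
Final: pos=(102.49,103.49), heading=45, 1 segment(s) drawn

Answer: 45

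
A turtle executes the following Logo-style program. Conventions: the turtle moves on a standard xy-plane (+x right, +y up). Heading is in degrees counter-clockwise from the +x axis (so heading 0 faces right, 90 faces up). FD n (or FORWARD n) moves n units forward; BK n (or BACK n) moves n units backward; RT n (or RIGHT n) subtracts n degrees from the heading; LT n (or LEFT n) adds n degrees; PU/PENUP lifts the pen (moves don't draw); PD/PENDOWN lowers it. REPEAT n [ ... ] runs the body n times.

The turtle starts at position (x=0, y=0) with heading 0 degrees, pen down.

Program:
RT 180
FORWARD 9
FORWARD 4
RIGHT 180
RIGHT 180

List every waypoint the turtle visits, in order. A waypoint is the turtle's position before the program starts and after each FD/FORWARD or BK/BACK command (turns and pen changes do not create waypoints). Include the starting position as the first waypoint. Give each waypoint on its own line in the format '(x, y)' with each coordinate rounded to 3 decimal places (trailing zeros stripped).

Executing turtle program step by step:
Start: pos=(0,0), heading=0, pen down
RT 180: heading 0 -> 180
FD 9: (0,0) -> (-9,0) [heading=180, draw]
FD 4: (-9,0) -> (-13,0) [heading=180, draw]
RT 180: heading 180 -> 0
RT 180: heading 0 -> 180
Final: pos=(-13,0), heading=180, 2 segment(s) drawn
Waypoints (3 total):
(0, 0)
(-9, 0)
(-13, 0)

Answer: (0, 0)
(-9, 0)
(-13, 0)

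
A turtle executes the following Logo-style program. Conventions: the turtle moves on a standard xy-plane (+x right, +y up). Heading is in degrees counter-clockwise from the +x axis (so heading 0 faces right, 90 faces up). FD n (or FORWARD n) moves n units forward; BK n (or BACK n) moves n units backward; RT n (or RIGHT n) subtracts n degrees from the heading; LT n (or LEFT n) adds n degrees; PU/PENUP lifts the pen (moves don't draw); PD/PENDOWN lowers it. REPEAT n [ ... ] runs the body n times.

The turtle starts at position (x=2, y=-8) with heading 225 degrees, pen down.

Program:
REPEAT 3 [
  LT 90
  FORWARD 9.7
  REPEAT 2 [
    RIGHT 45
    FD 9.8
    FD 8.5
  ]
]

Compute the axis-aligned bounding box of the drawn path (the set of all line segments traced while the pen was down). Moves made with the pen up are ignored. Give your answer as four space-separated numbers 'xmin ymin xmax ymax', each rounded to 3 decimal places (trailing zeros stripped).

Executing turtle program step by step:
Start: pos=(2,-8), heading=225, pen down
REPEAT 3 [
  -- iteration 1/3 --
  LT 90: heading 225 -> 315
  FD 9.7: (2,-8) -> (8.859,-14.859) [heading=315, draw]
  REPEAT 2 [
    -- iteration 1/2 --
    RT 45: heading 315 -> 270
    FD 9.8: (8.859,-14.859) -> (8.859,-24.659) [heading=270, draw]
    FD 8.5: (8.859,-24.659) -> (8.859,-33.159) [heading=270, draw]
    -- iteration 2/2 --
    RT 45: heading 270 -> 225
    FD 9.8: (8.859,-33.159) -> (1.929,-40.089) [heading=225, draw]
    FD 8.5: (1.929,-40.089) -> (-4.081,-46.099) [heading=225, draw]
  ]
  -- iteration 2/3 --
  LT 90: heading 225 -> 315
  FD 9.7: (-4.081,-46.099) -> (2.778,-52.958) [heading=315, draw]
  REPEAT 2 [
    -- iteration 1/2 --
    RT 45: heading 315 -> 270
    FD 9.8: (2.778,-52.958) -> (2.778,-62.758) [heading=270, draw]
    FD 8.5: (2.778,-62.758) -> (2.778,-71.258) [heading=270, draw]
    -- iteration 2/2 --
    RT 45: heading 270 -> 225
    FD 9.8: (2.778,-71.258) -> (-4.152,-78.188) [heading=225, draw]
    FD 8.5: (-4.152,-78.188) -> (-10.162,-84.198) [heading=225, draw]
  ]
  -- iteration 3/3 --
  LT 90: heading 225 -> 315
  FD 9.7: (-10.162,-84.198) -> (-3.303,-91.057) [heading=315, draw]
  REPEAT 2 [
    -- iteration 1/2 --
    RT 45: heading 315 -> 270
    FD 9.8: (-3.303,-91.057) -> (-3.303,-100.857) [heading=270, draw]
    FD 8.5: (-3.303,-100.857) -> (-3.303,-109.357) [heading=270, draw]
    -- iteration 2/2 --
    RT 45: heading 270 -> 225
    FD 9.8: (-3.303,-109.357) -> (-10.233,-116.287) [heading=225, draw]
    FD 8.5: (-10.233,-116.287) -> (-16.243,-122.297) [heading=225, draw]
  ]
]
Final: pos=(-16.243,-122.297), heading=225, 15 segment(s) drawn

Segment endpoints: x in {-16.243, -10.233, -10.162, -4.152, -4.081, -3.303, -3.303, -3.303, 1.929, 2, 2.778, 2.778, 2.778, 8.859, 8.859, 8.859}, y in {-122.297, -116.287, -109.357, -100.857, -91.057, -84.198, -78.188, -71.258, -62.758, -52.958, -46.099, -40.089, -33.159, -24.659, -14.859, -8}
xmin=-16.243, ymin=-122.297, xmax=8.859, ymax=-8

Answer: -16.243 -122.297 8.859 -8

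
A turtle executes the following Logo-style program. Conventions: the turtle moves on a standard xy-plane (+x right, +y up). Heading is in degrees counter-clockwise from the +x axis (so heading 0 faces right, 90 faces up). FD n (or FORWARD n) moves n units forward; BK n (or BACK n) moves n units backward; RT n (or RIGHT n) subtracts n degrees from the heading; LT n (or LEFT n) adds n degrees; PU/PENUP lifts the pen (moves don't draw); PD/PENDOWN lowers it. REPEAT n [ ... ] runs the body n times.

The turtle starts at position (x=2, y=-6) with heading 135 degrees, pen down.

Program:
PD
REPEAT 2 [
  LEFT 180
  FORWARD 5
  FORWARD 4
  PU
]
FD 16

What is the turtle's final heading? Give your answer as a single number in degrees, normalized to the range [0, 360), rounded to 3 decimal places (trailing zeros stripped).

Executing turtle program step by step:
Start: pos=(2,-6), heading=135, pen down
PD: pen down
REPEAT 2 [
  -- iteration 1/2 --
  LT 180: heading 135 -> 315
  FD 5: (2,-6) -> (5.536,-9.536) [heading=315, draw]
  FD 4: (5.536,-9.536) -> (8.364,-12.364) [heading=315, draw]
  PU: pen up
  -- iteration 2/2 --
  LT 180: heading 315 -> 135
  FD 5: (8.364,-12.364) -> (4.828,-8.828) [heading=135, move]
  FD 4: (4.828,-8.828) -> (2,-6) [heading=135, move]
  PU: pen up
]
FD 16: (2,-6) -> (-9.314,5.314) [heading=135, move]
Final: pos=(-9.314,5.314), heading=135, 2 segment(s) drawn

Answer: 135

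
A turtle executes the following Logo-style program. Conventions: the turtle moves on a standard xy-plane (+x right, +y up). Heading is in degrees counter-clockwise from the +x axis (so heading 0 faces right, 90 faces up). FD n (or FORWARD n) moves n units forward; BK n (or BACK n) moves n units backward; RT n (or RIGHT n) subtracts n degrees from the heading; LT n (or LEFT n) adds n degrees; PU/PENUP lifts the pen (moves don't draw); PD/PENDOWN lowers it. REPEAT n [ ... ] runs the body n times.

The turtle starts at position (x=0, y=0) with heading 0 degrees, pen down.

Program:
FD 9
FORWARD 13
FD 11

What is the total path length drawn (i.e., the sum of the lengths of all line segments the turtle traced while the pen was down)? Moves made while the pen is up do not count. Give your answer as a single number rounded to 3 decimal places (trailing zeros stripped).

Executing turtle program step by step:
Start: pos=(0,0), heading=0, pen down
FD 9: (0,0) -> (9,0) [heading=0, draw]
FD 13: (9,0) -> (22,0) [heading=0, draw]
FD 11: (22,0) -> (33,0) [heading=0, draw]
Final: pos=(33,0), heading=0, 3 segment(s) drawn

Segment lengths:
  seg 1: (0,0) -> (9,0), length = 9
  seg 2: (9,0) -> (22,0), length = 13
  seg 3: (22,0) -> (33,0), length = 11
Total = 33

Answer: 33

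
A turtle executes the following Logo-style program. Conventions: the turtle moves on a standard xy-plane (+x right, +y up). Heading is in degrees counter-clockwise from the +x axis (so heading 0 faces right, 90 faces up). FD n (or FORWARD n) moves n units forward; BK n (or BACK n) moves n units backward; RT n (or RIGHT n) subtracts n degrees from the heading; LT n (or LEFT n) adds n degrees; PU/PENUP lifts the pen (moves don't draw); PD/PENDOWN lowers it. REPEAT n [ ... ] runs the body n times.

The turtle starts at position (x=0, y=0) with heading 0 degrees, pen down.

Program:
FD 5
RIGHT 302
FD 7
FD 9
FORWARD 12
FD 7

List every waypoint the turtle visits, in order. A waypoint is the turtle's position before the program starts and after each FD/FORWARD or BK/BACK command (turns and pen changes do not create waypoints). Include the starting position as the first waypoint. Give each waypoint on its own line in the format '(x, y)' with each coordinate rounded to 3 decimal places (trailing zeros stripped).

Answer: (0, 0)
(5, 0)
(8.709, 5.936)
(13.479, 13.569)
(19.838, 23.745)
(23.547, 29.682)

Derivation:
Executing turtle program step by step:
Start: pos=(0,0), heading=0, pen down
FD 5: (0,0) -> (5,0) [heading=0, draw]
RT 302: heading 0 -> 58
FD 7: (5,0) -> (8.709,5.936) [heading=58, draw]
FD 9: (8.709,5.936) -> (13.479,13.569) [heading=58, draw]
FD 12: (13.479,13.569) -> (19.838,23.745) [heading=58, draw]
FD 7: (19.838,23.745) -> (23.547,29.682) [heading=58, draw]
Final: pos=(23.547,29.682), heading=58, 5 segment(s) drawn
Waypoints (6 total):
(0, 0)
(5, 0)
(8.709, 5.936)
(13.479, 13.569)
(19.838, 23.745)
(23.547, 29.682)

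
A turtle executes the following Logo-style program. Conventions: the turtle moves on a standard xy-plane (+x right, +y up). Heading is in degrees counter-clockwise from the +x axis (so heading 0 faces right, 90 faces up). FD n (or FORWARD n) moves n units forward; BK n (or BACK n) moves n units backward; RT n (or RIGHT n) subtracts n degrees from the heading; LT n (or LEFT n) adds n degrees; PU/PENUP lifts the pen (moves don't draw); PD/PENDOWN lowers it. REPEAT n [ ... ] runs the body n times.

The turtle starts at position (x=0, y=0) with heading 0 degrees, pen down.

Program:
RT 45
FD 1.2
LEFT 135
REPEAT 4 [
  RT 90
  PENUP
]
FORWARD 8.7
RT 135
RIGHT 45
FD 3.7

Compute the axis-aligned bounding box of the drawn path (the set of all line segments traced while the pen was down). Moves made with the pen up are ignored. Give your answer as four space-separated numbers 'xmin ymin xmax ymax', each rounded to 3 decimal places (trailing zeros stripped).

Answer: 0 -0.849 0.849 0

Derivation:
Executing turtle program step by step:
Start: pos=(0,0), heading=0, pen down
RT 45: heading 0 -> 315
FD 1.2: (0,0) -> (0.849,-0.849) [heading=315, draw]
LT 135: heading 315 -> 90
REPEAT 4 [
  -- iteration 1/4 --
  RT 90: heading 90 -> 0
  PU: pen up
  -- iteration 2/4 --
  RT 90: heading 0 -> 270
  PU: pen up
  -- iteration 3/4 --
  RT 90: heading 270 -> 180
  PU: pen up
  -- iteration 4/4 --
  RT 90: heading 180 -> 90
  PU: pen up
]
FD 8.7: (0.849,-0.849) -> (0.849,7.851) [heading=90, move]
RT 135: heading 90 -> 315
RT 45: heading 315 -> 270
FD 3.7: (0.849,7.851) -> (0.849,4.151) [heading=270, move]
Final: pos=(0.849,4.151), heading=270, 1 segment(s) drawn

Segment endpoints: x in {0, 0.849}, y in {-0.849, 0}
xmin=0, ymin=-0.849, xmax=0.849, ymax=0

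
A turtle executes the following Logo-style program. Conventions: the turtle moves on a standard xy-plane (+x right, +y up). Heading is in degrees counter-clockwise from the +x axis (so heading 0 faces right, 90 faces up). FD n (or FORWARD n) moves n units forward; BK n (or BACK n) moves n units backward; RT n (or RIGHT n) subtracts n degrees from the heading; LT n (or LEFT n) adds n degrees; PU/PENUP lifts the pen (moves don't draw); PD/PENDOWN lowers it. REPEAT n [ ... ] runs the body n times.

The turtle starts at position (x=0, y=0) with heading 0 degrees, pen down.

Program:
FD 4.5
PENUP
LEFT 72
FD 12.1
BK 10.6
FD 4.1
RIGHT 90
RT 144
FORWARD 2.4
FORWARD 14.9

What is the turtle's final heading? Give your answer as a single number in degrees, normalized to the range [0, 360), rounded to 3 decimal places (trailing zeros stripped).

Answer: 198

Derivation:
Executing turtle program step by step:
Start: pos=(0,0), heading=0, pen down
FD 4.5: (0,0) -> (4.5,0) [heading=0, draw]
PU: pen up
LT 72: heading 0 -> 72
FD 12.1: (4.5,0) -> (8.239,11.508) [heading=72, move]
BK 10.6: (8.239,11.508) -> (4.964,1.427) [heading=72, move]
FD 4.1: (4.964,1.427) -> (6.23,5.326) [heading=72, move]
RT 90: heading 72 -> 342
RT 144: heading 342 -> 198
FD 2.4: (6.23,5.326) -> (3.948,4.584) [heading=198, move]
FD 14.9: (3.948,4.584) -> (-10.223,-0.02) [heading=198, move]
Final: pos=(-10.223,-0.02), heading=198, 1 segment(s) drawn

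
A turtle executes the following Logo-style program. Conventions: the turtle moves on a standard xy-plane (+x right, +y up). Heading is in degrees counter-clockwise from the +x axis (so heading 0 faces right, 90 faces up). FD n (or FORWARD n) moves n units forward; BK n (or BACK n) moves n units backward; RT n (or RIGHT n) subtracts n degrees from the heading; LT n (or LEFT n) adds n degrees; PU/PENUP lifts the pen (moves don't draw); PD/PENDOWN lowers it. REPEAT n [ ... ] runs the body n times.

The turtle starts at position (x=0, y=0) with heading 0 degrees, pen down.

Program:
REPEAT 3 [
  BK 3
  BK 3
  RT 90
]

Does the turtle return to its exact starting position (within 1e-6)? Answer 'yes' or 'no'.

Answer: no

Derivation:
Executing turtle program step by step:
Start: pos=(0,0), heading=0, pen down
REPEAT 3 [
  -- iteration 1/3 --
  BK 3: (0,0) -> (-3,0) [heading=0, draw]
  BK 3: (-3,0) -> (-6,0) [heading=0, draw]
  RT 90: heading 0 -> 270
  -- iteration 2/3 --
  BK 3: (-6,0) -> (-6,3) [heading=270, draw]
  BK 3: (-6,3) -> (-6,6) [heading=270, draw]
  RT 90: heading 270 -> 180
  -- iteration 3/3 --
  BK 3: (-6,6) -> (-3,6) [heading=180, draw]
  BK 3: (-3,6) -> (0,6) [heading=180, draw]
  RT 90: heading 180 -> 90
]
Final: pos=(0,6), heading=90, 6 segment(s) drawn

Start position: (0, 0)
Final position: (0, 6)
Distance = 6; >= 1e-6 -> NOT closed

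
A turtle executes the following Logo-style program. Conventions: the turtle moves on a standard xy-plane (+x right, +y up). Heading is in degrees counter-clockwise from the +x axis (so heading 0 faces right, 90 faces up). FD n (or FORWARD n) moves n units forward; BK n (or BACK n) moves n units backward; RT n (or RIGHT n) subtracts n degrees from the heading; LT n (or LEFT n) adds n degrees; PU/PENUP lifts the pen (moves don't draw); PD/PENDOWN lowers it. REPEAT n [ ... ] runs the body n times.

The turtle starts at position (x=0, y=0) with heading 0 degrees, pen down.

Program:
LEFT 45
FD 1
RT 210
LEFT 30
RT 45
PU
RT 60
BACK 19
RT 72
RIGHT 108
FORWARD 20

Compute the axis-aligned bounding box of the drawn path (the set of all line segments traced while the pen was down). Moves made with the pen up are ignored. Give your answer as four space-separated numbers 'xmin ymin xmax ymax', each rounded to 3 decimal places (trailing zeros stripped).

Answer: 0 0 0.707 0.707

Derivation:
Executing turtle program step by step:
Start: pos=(0,0), heading=0, pen down
LT 45: heading 0 -> 45
FD 1: (0,0) -> (0.707,0.707) [heading=45, draw]
RT 210: heading 45 -> 195
LT 30: heading 195 -> 225
RT 45: heading 225 -> 180
PU: pen up
RT 60: heading 180 -> 120
BK 19: (0.707,0.707) -> (10.207,-15.747) [heading=120, move]
RT 72: heading 120 -> 48
RT 108: heading 48 -> 300
FD 20: (10.207,-15.747) -> (20.207,-33.068) [heading=300, move]
Final: pos=(20.207,-33.068), heading=300, 1 segment(s) drawn

Segment endpoints: x in {0, 0.707}, y in {0, 0.707}
xmin=0, ymin=0, xmax=0.707, ymax=0.707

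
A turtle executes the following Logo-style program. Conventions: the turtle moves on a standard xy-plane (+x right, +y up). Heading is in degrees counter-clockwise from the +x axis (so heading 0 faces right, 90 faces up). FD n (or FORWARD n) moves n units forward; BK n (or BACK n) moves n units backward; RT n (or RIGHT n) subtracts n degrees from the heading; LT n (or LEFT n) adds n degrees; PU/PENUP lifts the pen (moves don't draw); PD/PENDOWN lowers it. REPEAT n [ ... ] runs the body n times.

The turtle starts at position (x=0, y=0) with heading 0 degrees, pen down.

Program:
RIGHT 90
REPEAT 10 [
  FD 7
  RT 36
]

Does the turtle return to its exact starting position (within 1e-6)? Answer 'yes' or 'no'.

Executing turtle program step by step:
Start: pos=(0,0), heading=0, pen down
RT 90: heading 0 -> 270
REPEAT 10 [
  -- iteration 1/10 --
  FD 7: (0,0) -> (0,-7) [heading=270, draw]
  RT 36: heading 270 -> 234
  -- iteration 2/10 --
  FD 7: (0,-7) -> (-4.114,-12.663) [heading=234, draw]
  RT 36: heading 234 -> 198
  -- iteration 3/10 --
  FD 7: (-4.114,-12.663) -> (-10.772,-14.826) [heading=198, draw]
  RT 36: heading 198 -> 162
  -- iteration 4/10 --
  FD 7: (-10.772,-14.826) -> (-17.429,-12.663) [heading=162, draw]
  RT 36: heading 162 -> 126
  -- iteration 5/10 --
  FD 7: (-17.429,-12.663) -> (-21.544,-7) [heading=126, draw]
  RT 36: heading 126 -> 90
  -- iteration 6/10 --
  FD 7: (-21.544,-7) -> (-21.544,0) [heading=90, draw]
  RT 36: heading 90 -> 54
  -- iteration 7/10 --
  FD 7: (-21.544,0) -> (-17.429,5.663) [heading=54, draw]
  RT 36: heading 54 -> 18
  -- iteration 8/10 --
  FD 7: (-17.429,5.663) -> (-10.772,7.826) [heading=18, draw]
  RT 36: heading 18 -> 342
  -- iteration 9/10 --
  FD 7: (-10.772,7.826) -> (-4.114,5.663) [heading=342, draw]
  RT 36: heading 342 -> 306
  -- iteration 10/10 --
  FD 7: (-4.114,5.663) -> (0,0) [heading=306, draw]
  RT 36: heading 306 -> 270
]
Final: pos=(0,0), heading=270, 10 segment(s) drawn

Start position: (0, 0)
Final position: (0, 0)
Distance = 0; < 1e-6 -> CLOSED

Answer: yes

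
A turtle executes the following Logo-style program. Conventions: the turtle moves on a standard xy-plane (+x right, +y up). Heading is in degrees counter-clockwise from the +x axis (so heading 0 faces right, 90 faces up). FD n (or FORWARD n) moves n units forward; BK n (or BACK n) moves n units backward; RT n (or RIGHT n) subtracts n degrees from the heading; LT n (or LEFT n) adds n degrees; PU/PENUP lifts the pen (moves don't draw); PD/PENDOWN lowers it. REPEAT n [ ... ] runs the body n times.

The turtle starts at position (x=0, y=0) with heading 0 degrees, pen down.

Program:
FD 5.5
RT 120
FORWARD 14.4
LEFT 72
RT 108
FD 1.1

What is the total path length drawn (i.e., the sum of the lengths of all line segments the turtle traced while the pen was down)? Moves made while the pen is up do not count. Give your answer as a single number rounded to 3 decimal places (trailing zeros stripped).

Executing turtle program step by step:
Start: pos=(0,0), heading=0, pen down
FD 5.5: (0,0) -> (5.5,0) [heading=0, draw]
RT 120: heading 0 -> 240
FD 14.4: (5.5,0) -> (-1.7,-12.471) [heading=240, draw]
LT 72: heading 240 -> 312
RT 108: heading 312 -> 204
FD 1.1: (-1.7,-12.471) -> (-2.705,-12.918) [heading=204, draw]
Final: pos=(-2.705,-12.918), heading=204, 3 segment(s) drawn

Segment lengths:
  seg 1: (0,0) -> (5.5,0), length = 5.5
  seg 2: (5.5,0) -> (-1.7,-12.471), length = 14.4
  seg 3: (-1.7,-12.471) -> (-2.705,-12.918), length = 1.1
Total = 21

Answer: 21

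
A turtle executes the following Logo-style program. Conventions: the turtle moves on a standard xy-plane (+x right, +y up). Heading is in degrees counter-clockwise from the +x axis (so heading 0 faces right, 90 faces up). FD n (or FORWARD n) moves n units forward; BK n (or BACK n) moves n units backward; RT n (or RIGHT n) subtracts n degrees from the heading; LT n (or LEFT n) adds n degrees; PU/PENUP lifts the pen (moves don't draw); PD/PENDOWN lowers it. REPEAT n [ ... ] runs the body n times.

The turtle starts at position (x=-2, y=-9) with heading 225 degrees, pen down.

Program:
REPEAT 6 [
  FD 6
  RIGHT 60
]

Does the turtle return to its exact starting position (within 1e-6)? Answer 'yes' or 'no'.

Answer: yes

Derivation:
Executing turtle program step by step:
Start: pos=(-2,-9), heading=225, pen down
REPEAT 6 [
  -- iteration 1/6 --
  FD 6: (-2,-9) -> (-6.243,-13.243) [heading=225, draw]
  RT 60: heading 225 -> 165
  -- iteration 2/6 --
  FD 6: (-6.243,-13.243) -> (-12.038,-11.69) [heading=165, draw]
  RT 60: heading 165 -> 105
  -- iteration 3/6 --
  FD 6: (-12.038,-11.69) -> (-13.591,-5.894) [heading=105, draw]
  RT 60: heading 105 -> 45
  -- iteration 4/6 --
  FD 6: (-13.591,-5.894) -> (-9.348,-1.652) [heading=45, draw]
  RT 60: heading 45 -> 345
  -- iteration 5/6 --
  FD 6: (-9.348,-1.652) -> (-3.553,-3.204) [heading=345, draw]
  RT 60: heading 345 -> 285
  -- iteration 6/6 --
  FD 6: (-3.553,-3.204) -> (-2,-9) [heading=285, draw]
  RT 60: heading 285 -> 225
]
Final: pos=(-2,-9), heading=225, 6 segment(s) drawn

Start position: (-2, -9)
Final position: (-2, -9)
Distance = 0; < 1e-6 -> CLOSED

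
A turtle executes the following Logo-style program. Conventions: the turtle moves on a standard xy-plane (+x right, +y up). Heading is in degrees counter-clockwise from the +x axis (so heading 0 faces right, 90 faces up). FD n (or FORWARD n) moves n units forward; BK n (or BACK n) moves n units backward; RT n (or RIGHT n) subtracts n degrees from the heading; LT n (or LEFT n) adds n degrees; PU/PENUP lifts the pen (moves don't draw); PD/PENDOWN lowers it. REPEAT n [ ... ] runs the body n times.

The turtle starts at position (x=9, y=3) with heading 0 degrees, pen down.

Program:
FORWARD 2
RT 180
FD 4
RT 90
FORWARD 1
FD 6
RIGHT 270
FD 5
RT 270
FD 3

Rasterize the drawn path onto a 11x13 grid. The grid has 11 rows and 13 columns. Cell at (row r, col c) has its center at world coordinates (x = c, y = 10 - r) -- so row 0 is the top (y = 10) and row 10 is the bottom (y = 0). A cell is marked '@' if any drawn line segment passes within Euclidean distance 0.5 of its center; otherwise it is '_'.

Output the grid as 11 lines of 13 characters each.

Answer: __@@@@@@_____
__@____@_____
__@____@_____
__@____@_____
_______@_____
_______@_____
_______@_____
_______@@@@@_
_____________
_____________
_____________

Derivation:
Segment 0: (9,3) -> (11,3)
Segment 1: (11,3) -> (7,3)
Segment 2: (7,3) -> (7,4)
Segment 3: (7,4) -> (7,10)
Segment 4: (7,10) -> (2,10)
Segment 5: (2,10) -> (2,7)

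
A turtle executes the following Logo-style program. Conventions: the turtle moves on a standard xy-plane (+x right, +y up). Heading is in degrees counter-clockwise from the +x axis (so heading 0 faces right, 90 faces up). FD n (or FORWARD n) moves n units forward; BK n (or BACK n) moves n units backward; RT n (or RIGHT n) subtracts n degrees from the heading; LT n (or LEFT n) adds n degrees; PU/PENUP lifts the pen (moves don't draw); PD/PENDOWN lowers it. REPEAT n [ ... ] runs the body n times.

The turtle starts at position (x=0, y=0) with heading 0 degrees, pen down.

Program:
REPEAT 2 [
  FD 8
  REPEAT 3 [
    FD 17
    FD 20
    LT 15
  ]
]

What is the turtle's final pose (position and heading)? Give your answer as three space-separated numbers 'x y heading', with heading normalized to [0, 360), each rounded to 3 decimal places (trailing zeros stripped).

Answer: 172.678 127.678 90

Derivation:
Executing turtle program step by step:
Start: pos=(0,0), heading=0, pen down
REPEAT 2 [
  -- iteration 1/2 --
  FD 8: (0,0) -> (8,0) [heading=0, draw]
  REPEAT 3 [
    -- iteration 1/3 --
    FD 17: (8,0) -> (25,0) [heading=0, draw]
    FD 20: (25,0) -> (45,0) [heading=0, draw]
    LT 15: heading 0 -> 15
    -- iteration 2/3 --
    FD 17: (45,0) -> (61.421,4.4) [heading=15, draw]
    FD 20: (61.421,4.4) -> (80.739,9.576) [heading=15, draw]
    LT 15: heading 15 -> 30
    -- iteration 3/3 --
    FD 17: (80.739,9.576) -> (95.462,18.076) [heading=30, draw]
    FD 20: (95.462,18.076) -> (112.782,28.076) [heading=30, draw]
    LT 15: heading 30 -> 45
  ]
  -- iteration 2/2 --
  FD 8: (112.782,28.076) -> (118.439,33.733) [heading=45, draw]
  REPEAT 3 [
    -- iteration 1/3 --
    FD 17: (118.439,33.733) -> (130.46,45.754) [heading=45, draw]
    FD 20: (130.46,45.754) -> (144.602,59.896) [heading=45, draw]
    LT 15: heading 45 -> 60
    -- iteration 2/3 --
    FD 17: (144.602,59.896) -> (153.102,74.619) [heading=60, draw]
    FD 20: (153.102,74.619) -> (163.102,91.939) [heading=60, draw]
    LT 15: heading 60 -> 75
    -- iteration 3/3 --
    FD 17: (163.102,91.939) -> (167.502,108.36) [heading=75, draw]
    FD 20: (167.502,108.36) -> (172.678,127.678) [heading=75, draw]
    LT 15: heading 75 -> 90
  ]
]
Final: pos=(172.678,127.678), heading=90, 14 segment(s) drawn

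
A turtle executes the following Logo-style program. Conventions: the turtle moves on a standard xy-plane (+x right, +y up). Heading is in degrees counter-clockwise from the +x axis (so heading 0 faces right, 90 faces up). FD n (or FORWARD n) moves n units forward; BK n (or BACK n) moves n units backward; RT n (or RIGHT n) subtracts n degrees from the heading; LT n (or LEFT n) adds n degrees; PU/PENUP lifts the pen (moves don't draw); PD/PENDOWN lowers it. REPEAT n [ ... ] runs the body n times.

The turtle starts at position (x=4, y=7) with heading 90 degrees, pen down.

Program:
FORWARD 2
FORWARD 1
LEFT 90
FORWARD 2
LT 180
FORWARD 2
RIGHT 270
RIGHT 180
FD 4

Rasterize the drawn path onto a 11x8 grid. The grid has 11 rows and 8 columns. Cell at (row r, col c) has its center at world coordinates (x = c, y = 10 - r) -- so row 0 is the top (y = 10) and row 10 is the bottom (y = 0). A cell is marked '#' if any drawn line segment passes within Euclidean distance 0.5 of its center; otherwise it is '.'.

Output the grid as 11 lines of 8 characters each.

Answer: ..###...
....#...
....#...
....#...
....#...
........
........
........
........
........
........

Derivation:
Segment 0: (4,7) -> (4,9)
Segment 1: (4,9) -> (4,10)
Segment 2: (4,10) -> (2,10)
Segment 3: (2,10) -> (4,10)
Segment 4: (4,10) -> (4,6)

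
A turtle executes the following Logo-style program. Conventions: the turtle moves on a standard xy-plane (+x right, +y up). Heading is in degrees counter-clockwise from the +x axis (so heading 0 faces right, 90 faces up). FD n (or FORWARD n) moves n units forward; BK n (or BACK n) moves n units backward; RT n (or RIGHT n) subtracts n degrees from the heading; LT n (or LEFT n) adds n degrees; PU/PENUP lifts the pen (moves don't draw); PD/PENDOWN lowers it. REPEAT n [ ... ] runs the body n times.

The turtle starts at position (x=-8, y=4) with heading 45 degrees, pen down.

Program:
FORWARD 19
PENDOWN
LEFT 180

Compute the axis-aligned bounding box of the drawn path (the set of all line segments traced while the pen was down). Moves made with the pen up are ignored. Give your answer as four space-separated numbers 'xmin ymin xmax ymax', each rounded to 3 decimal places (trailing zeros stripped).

Answer: -8 4 5.435 17.435

Derivation:
Executing turtle program step by step:
Start: pos=(-8,4), heading=45, pen down
FD 19: (-8,4) -> (5.435,17.435) [heading=45, draw]
PD: pen down
LT 180: heading 45 -> 225
Final: pos=(5.435,17.435), heading=225, 1 segment(s) drawn

Segment endpoints: x in {-8, 5.435}, y in {4, 17.435}
xmin=-8, ymin=4, xmax=5.435, ymax=17.435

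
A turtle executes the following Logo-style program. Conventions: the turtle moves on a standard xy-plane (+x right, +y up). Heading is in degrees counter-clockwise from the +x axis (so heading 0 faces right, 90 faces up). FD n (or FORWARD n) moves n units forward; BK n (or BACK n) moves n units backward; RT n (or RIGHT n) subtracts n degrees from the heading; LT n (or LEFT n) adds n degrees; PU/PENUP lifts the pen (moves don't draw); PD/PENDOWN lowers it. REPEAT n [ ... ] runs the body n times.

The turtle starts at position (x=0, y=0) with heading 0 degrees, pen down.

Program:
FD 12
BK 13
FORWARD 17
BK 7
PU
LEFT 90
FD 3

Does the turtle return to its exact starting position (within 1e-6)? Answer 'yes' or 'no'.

Answer: no

Derivation:
Executing turtle program step by step:
Start: pos=(0,0), heading=0, pen down
FD 12: (0,0) -> (12,0) [heading=0, draw]
BK 13: (12,0) -> (-1,0) [heading=0, draw]
FD 17: (-1,0) -> (16,0) [heading=0, draw]
BK 7: (16,0) -> (9,0) [heading=0, draw]
PU: pen up
LT 90: heading 0 -> 90
FD 3: (9,0) -> (9,3) [heading=90, move]
Final: pos=(9,3), heading=90, 4 segment(s) drawn

Start position: (0, 0)
Final position: (9, 3)
Distance = 9.487; >= 1e-6 -> NOT closed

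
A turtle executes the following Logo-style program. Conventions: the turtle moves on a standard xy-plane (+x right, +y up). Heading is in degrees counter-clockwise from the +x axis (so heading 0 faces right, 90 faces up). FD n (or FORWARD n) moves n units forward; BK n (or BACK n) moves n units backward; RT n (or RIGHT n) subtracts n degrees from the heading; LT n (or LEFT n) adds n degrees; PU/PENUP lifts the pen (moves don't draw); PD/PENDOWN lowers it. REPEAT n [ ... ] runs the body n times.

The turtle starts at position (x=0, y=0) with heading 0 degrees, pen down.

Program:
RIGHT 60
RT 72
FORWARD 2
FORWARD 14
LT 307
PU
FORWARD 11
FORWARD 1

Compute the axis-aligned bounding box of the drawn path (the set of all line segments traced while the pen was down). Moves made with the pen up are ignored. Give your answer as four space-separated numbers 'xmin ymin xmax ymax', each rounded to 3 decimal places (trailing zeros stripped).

Executing turtle program step by step:
Start: pos=(0,0), heading=0, pen down
RT 60: heading 0 -> 300
RT 72: heading 300 -> 228
FD 2: (0,0) -> (-1.338,-1.486) [heading=228, draw]
FD 14: (-1.338,-1.486) -> (-10.706,-11.89) [heading=228, draw]
LT 307: heading 228 -> 175
PU: pen up
FD 11: (-10.706,-11.89) -> (-21.664,-10.932) [heading=175, move]
FD 1: (-21.664,-10.932) -> (-22.66,-10.844) [heading=175, move]
Final: pos=(-22.66,-10.844), heading=175, 2 segment(s) drawn

Segment endpoints: x in {-10.706, -1.338, 0}, y in {-11.89, -1.486, 0}
xmin=-10.706, ymin=-11.89, xmax=0, ymax=0

Answer: -10.706 -11.89 0 0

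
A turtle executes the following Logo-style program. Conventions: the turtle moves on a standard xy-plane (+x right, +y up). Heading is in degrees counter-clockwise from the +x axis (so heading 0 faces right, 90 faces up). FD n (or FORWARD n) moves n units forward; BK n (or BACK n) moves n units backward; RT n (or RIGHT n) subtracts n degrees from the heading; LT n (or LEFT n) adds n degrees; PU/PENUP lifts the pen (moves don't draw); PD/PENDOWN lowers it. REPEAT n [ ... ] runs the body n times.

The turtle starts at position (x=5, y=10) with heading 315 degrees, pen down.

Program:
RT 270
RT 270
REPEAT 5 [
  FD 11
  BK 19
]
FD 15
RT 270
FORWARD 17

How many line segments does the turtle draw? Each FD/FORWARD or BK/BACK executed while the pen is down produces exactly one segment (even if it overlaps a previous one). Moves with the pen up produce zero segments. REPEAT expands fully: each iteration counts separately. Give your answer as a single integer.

Answer: 12

Derivation:
Executing turtle program step by step:
Start: pos=(5,10), heading=315, pen down
RT 270: heading 315 -> 45
RT 270: heading 45 -> 135
REPEAT 5 [
  -- iteration 1/5 --
  FD 11: (5,10) -> (-2.778,17.778) [heading=135, draw]
  BK 19: (-2.778,17.778) -> (10.657,4.343) [heading=135, draw]
  -- iteration 2/5 --
  FD 11: (10.657,4.343) -> (2.879,12.121) [heading=135, draw]
  BK 19: (2.879,12.121) -> (16.314,-1.314) [heading=135, draw]
  -- iteration 3/5 --
  FD 11: (16.314,-1.314) -> (8.536,6.464) [heading=135, draw]
  BK 19: (8.536,6.464) -> (21.971,-6.971) [heading=135, draw]
  -- iteration 4/5 --
  FD 11: (21.971,-6.971) -> (14.192,0.808) [heading=135, draw]
  BK 19: (14.192,0.808) -> (27.627,-12.627) [heading=135, draw]
  -- iteration 5/5 --
  FD 11: (27.627,-12.627) -> (19.849,-4.849) [heading=135, draw]
  BK 19: (19.849,-4.849) -> (33.284,-18.284) [heading=135, draw]
]
FD 15: (33.284,-18.284) -> (22.678,-7.678) [heading=135, draw]
RT 270: heading 135 -> 225
FD 17: (22.678,-7.678) -> (10.657,-19.698) [heading=225, draw]
Final: pos=(10.657,-19.698), heading=225, 12 segment(s) drawn
Segments drawn: 12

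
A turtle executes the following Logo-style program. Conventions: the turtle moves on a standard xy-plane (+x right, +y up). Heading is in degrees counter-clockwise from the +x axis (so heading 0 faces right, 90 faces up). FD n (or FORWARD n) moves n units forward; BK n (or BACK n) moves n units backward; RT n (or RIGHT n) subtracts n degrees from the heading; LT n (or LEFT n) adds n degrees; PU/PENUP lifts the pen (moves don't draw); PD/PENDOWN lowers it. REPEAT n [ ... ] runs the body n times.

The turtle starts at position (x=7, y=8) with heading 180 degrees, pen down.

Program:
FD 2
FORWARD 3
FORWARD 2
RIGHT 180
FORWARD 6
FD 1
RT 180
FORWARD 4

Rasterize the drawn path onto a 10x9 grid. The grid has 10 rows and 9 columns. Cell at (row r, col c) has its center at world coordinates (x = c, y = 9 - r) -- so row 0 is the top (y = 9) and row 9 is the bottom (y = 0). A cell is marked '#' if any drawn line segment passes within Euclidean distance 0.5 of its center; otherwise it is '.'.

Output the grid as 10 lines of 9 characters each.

Answer: .........
########.
.........
.........
.........
.........
.........
.........
.........
.........

Derivation:
Segment 0: (7,8) -> (5,8)
Segment 1: (5,8) -> (2,8)
Segment 2: (2,8) -> (0,8)
Segment 3: (0,8) -> (6,8)
Segment 4: (6,8) -> (7,8)
Segment 5: (7,8) -> (3,8)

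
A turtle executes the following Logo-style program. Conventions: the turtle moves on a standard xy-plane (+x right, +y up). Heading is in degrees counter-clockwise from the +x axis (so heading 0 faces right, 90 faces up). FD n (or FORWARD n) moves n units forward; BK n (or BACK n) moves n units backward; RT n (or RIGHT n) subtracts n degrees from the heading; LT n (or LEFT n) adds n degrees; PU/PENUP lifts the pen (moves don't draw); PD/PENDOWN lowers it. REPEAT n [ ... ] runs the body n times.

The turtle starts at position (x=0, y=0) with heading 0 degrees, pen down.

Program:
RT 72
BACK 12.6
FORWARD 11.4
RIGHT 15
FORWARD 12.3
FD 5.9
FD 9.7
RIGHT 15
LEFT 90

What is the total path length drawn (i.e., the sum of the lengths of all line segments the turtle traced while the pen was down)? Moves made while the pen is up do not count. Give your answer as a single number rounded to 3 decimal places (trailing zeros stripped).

Answer: 51.9

Derivation:
Executing turtle program step by step:
Start: pos=(0,0), heading=0, pen down
RT 72: heading 0 -> 288
BK 12.6: (0,0) -> (-3.894,11.983) [heading=288, draw]
FD 11.4: (-3.894,11.983) -> (-0.371,1.141) [heading=288, draw]
RT 15: heading 288 -> 273
FD 12.3: (-0.371,1.141) -> (0.273,-11.142) [heading=273, draw]
FD 5.9: (0.273,-11.142) -> (0.582,-17.034) [heading=273, draw]
FD 9.7: (0.582,-17.034) -> (1.089,-26.72) [heading=273, draw]
RT 15: heading 273 -> 258
LT 90: heading 258 -> 348
Final: pos=(1.089,-26.72), heading=348, 5 segment(s) drawn

Segment lengths:
  seg 1: (0,0) -> (-3.894,11.983), length = 12.6
  seg 2: (-3.894,11.983) -> (-0.371,1.141), length = 11.4
  seg 3: (-0.371,1.141) -> (0.273,-11.142), length = 12.3
  seg 4: (0.273,-11.142) -> (0.582,-17.034), length = 5.9
  seg 5: (0.582,-17.034) -> (1.089,-26.72), length = 9.7
Total = 51.9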